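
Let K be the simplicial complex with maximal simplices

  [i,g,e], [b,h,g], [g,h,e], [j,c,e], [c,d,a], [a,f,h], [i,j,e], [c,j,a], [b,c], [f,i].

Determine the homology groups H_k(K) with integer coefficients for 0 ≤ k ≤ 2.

Fix the vertex order a < b < c < d < e < f < g < h < i < j and write every simplex with vertices in increasing order. Then dim K = 2 and the simplices of K are:

  0-simplices (10): a, b, c, d, e, f, g, h, i, j
  1-simplices (20): ac, ad, af, ah, aj, bc, bg, bh, cd, ce, cj, eg, eh, ei, ej, fh, fi, gh, gi, ij
  2-simplices (8): acd, acj, afh, bgh, cej, egh, egi, eij

so the chain groups are C_0 ≅ Z^10, C_1 ≅ Z^20, C_2 ≅ Z^8.

Boundary ∂_1: C_1 → C_0 sends each edge [p,q] (with p < q) to q − p. For instance
  ∂gh = h − g.
The 10×20 boundary matrix has rank 9 and Smith normal form diag(1,1,1,1,1,1,1,1,1).

The boundary map ∂_2: C_2 → C_1 acts by ∂[p,q,r] = [q,r] − [p,r] + [p,q]. For instance
  ∂egi = gi − ei + eg,
  ∂egh = gh − eh + eg.
This gives a 20×8 integer matrix of rank 8; reducing to Smith normal form yields diagonal entries (1,1,1,1,1,1,1,1).

Now H_k = ker ∂_k / im ∂_{k+1}, so:

  H_0: rank C_0 − rank ∂_1 = 10 − 9 = 1, and the invariant factors of ∂_1 are all 1, so H_0 = Z.
  H_1: rank ker ∂_1 − rank ∂_2 = (20 − 9) − 8 = 3, and the invariant factors of ∂_2 are all 1, so H_1 = Z^3.
  H_2: rank ker ∂_2 − rank ∂_3 = (8 − 8) − 0 = 0, and there is no ∂_3, so H_2 = 0.

As a check, the Euler characteristic is 10 − 20 + 8 = -2, which agrees with 1 − 3 + 0 = -2.

H_0 = Z,  H_1 = Z^3,  H_2 = 0.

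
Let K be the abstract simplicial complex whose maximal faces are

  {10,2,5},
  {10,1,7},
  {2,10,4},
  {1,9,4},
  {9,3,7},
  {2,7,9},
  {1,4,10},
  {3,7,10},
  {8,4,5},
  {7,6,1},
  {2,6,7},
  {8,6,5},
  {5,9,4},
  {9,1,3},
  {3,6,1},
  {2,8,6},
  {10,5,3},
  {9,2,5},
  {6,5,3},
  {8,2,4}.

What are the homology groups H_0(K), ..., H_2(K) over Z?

Fix the vertex order 1 < 2 < 3 < 4 < 5 < 6 < 7 < 8 < 9 < 10 and write every simplex with vertices in increasing order. Then dim K = 2 and the simplices of K are:

  0-simplices (10): [1], [2], [3], [4], [5], [6], [7], [8], [9], [10]
  1-simplices (30): (30 of them)
  2-simplices (20): (20 of them)

Hence C_0 ≅ Z^10, C_1 ≅ Z^30, C_2 ≅ Z^20.

The boundary map ∂_1: C_1 → C_0 sends each edge [p,q] (with p < q) to q − p.
This gives a 10×30 integer matrix of rank 9; reducing to Smith normal form yields diagonal entries (1,1,1,1,1,1,1,1,1).

∂_2: C_2 → C_1 acts by ∂[p,q,r] = [q,r] − [p,r] + [p,q]. For instance
  ∂[2,4,8] = [4,8] − [2,8] + [2,4],
  ∂[5,6,8] = [6,8] − [5,8] + [5,6].
The resulting 30×20 matrix has rank 20, and its Smith normal form has invariant factors (1,1,1,1,1,1,1,1,1,1,1,1,1,1,1,1,1,1,1,2).

From H_k ≅ ker(∂_k) / im(∂_{k+1}) we obtain:

  H_0: rank C_0 − rank ∂_1 = 10 − 9 = 1, and the invariant factors of ∂_1 are all 1, so H_0 ≅ Z.
  H_1: rank ker ∂_1 − rank ∂_2 = (30 − 9) − 20 = 1, and ∂_2 has invariant factor 2 > 1, so H_1 ≅ Z ⊕ Z/2Z.
  H_2: rank ker ∂_2 − rank ∂_3 = (20 − 20) − 0 = 0, and there is no ∂_3, so H_2 ≅ 0.

H_0 ≅ Z,  H_1 ≅ Z ⊕ Z/2Z,  H_2 = 0.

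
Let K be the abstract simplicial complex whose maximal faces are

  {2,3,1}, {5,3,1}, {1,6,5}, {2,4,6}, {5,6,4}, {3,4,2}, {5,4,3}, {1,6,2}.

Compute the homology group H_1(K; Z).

H_1 ≅ 0.

Order the vertices as 1 < 2 < 3 < 4 < 5 < 6. Listing each simplex with vertices in this order, K has dimension 2 with simplices:

  0-simplices (6): [1], [2], [3], [4], [5], [6]
  1-simplices (12): [1,2], [1,3], [1,5], [1,6], [2,3], [2,4], [2,6], [3,4], [3,5], [4,5], [4,6], [5,6]
  2-simplices (8): [1,2,3], [1,2,6], [1,3,5], [1,5,6], [2,3,4], [2,4,6], [3,4,5], [4,5,6]

giving chain groups C_0 ≅ Z^6, C_1 ≅ Z^12, C_2 ≅ Z^8.

The boundary map ∂_1: C_1 → C_0 is given by ∂[p,q] = [q] − [p]. For instance
  ∂[2,6] = [6] − [2].
The 6×12 boundary matrix has rank 5 and Smith normal form diag(1,1,1,1,1).

The boundary map ∂_2: C_2 → C_1 acts by ∂[p,q,r] = [q,r] − [p,r] + [p,q]. For instance
  ∂[1,2,3] = [2,3] − [1,3] + [1,2],
  ∂[4,5,6] = [5,6] − [4,6] + [4,5].
As a 12×8 matrix over Z this has rank 7, with invariant factors (1,1,1,1,1,1,1).

Computing H_k = (kernel of ∂_k) / (image of ∂_{k+1}):

  H_1: rank ker ∂_1 − rank ∂_2 = (12 − 5) − 7 = 0, and the invariant factors of ∂_2 are all 1, so H_1 ≅ 0.

(K is a triangulation of the 2-sphere S^2.)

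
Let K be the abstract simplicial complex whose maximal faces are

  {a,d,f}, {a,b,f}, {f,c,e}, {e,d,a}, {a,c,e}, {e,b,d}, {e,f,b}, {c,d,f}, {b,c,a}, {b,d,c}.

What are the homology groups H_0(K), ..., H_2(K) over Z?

H_0 = Z,  H_1 = Z/2Z,  H_2 = 0.

Fix the vertex order a < b < c < d < e < f and write every simplex with vertices in increasing order. Then dim K = 2 and the simplices of K are:

  0-simplices (6): a, b, c, d, e, f
  1-simplices (15): ab, ac, ad, ae, af, bc, bd, be, bf, cd, ce, cf, de, df, ef
  2-simplices (10): abc, abf, ace, ade, adf, bcd, bde, bef, cdf, cef

Hence C_0 ≅ Z^6, C_1 ≅ Z^15, C_2 ≅ Z^10.

Boundary ∂_1: C_1 → C_0 is given by ∂[p,q] = [q] − [p].
As a 6×15 matrix over Z this has rank 5, with invariant factors (1,1,1,1,1).

The boundary map ∂_2: C_2 → C_1 maps a triangle to the signed sum of its edges. For instance
  ∂abf = bf − af + ab,
  ∂adf = df − af + ad.
As a 15×10 matrix over Z this has rank 10, with invariant factors (1,1,1,1,1,1,1,1,1,2).

Computing H_k = (kernel of ∂_k) / (image of ∂_{k+1}):

  H_0: rank C_0 − rank ∂_1 = 6 − 5 = 1, and the invariant factors of ∂_1 are all 1, so H_0 ≅ Z.
  H_1: rank ker ∂_1 − rank ∂_2 = (15 − 5) − 10 = 0, and ∂_2 has invariant factor 2 > 1, so H_1 ≅ Z/2Z.
  H_2: rank ker ∂_2 − rank ∂_3 = (10 − 10) − 0 = 0, and there is no ∂_3, so H_2 ≅ 0.

(K is a triangulation of the real projective plane RP^2.)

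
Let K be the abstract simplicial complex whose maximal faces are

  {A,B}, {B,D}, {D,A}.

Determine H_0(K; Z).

Take the total order A < B < D on the vertex set. Then K (dimension 1) consists of the simplices:

  0-simplices (3): A, B, D
  1-simplices (3): AB, AD, BD

Hence C_0 ≅ Z^3, C_1 ≅ Z^3.

Boundary ∂_1: C_1 → C_0 maps an edge to its endpoints' difference, ∂[p,q] = q − p. For instance
  ∂BD = D − B.
The 3×3 boundary matrix has rank 2 and Smith normal form diag(1,1).

Computing H_k = (kernel of ∂_k) / (image of ∂_{k+1}):

  H_0: rank C_0 − rank ∂_1 = 3 − 2 = 1, and the invariant factors of ∂_1 are all 1, so H_0 = Z.

H_0 ≅ Z.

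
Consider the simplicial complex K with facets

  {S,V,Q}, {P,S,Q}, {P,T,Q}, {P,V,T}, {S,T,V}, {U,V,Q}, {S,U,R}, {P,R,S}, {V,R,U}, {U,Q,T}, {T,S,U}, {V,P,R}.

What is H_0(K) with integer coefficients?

H_0 ≅ Z.

We work with the vertex ordering P < Q < R < S < T < U < V. The simplices of K, each written with vertices in increasing order, are:

  0-simplices (7): P, Q, R, S, T, U, V
  1-simplices (18): PQ, PR, PS, PT, PV, QS, QT, QU, QV, RS, RU, RV, ST, SU, SV, TU, TV, UV
  2-simplices (12): PQS, PQT, PRS, PRV, PTV, QSV, QTU, QUV, RSU, RUV, STU, STV

Hence C_0 ≅ Z^7, C_1 ≅ Z^18, C_2 ≅ Z^12.

Boundary ∂_1: C_1 → C_0 is given by ∂[p,q] = [q] − [p]. For instance
  ∂ST = T − S.
As a 7×18 matrix over Z this has rank 6, with invariant factors (1,1,1,1,1,1).

∂_2: C_2 → C_1 sends each 2-simplex [p,q,r] to [q,r] − [p,r] + [p,q]. For instance
  ∂STU = TU − SU + ST,
  ∂STV = TV − SV + ST.
As a 18×12 matrix over Z this has rank 12, with invariant factors (1,1,1,1,1,1,1,1,1,1,1,2).

Computing H_k = (kernel of ∂_k) / (image of ∂_{k+1}):

  H_0: rank C_0 − rank ∂_1 = 7 − 6 = 1, and the invariant factors of ∂_1 are all 1, so H_0 = Z.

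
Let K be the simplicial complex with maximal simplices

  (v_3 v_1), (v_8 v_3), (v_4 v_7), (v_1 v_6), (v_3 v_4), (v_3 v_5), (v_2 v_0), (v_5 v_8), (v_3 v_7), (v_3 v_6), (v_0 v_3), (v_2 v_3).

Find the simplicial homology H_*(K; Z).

H_0 = Z,  H_1 = Z^4.

Fix the vertex order v_0 < v_1 < v_2 < v_3 < v_4 < v_5 < v_6 < v_7 < v_8 and write every simplex with vertices in increasing order. Then dim K = 1 and the simplices of K are:

  0-simplices (9): [v_0], [v_1], [v_2], [v_3], [v_4], [v_5], [v_6], [v_7], [v_8]
  1-simplices (12): [v_0,v_2], [v_0,v_3], [v_1,v_3], [v_1,v_6], [v_2,v_3], [v_3,v_4], [v_3,v_5], [v_3,v_6], [v_3,v_7], [v_3,v_8], [v_4,v_7], [v_5,v_8]

so the chain groups are C_0 ≅ Z^9, C_1 ≅ Z^12.

The boundary map ∂_1: C_1 → C_0 is given by ∂[p,q] = [q] − [p]. For instance
  ∂[v_1,v_3] = [v_3] − [v_1].
The 9×12 boundary matrix has rank 8 and Smith normal form diag(1,1,1,1,1,1,1,1).

From H_k ≅ ker(∂_k) / im(∂_{k+1}) we obtain:

  H_0: rank C_0 − rank ∂_1 = 9 − 8 = 1, and the invariant factors of ∂_1 are all 1, so H_0 ≅ Z.
  H_1: rank ker ∂_1 − rank ∂_2 = (12 − 8) − 0 = 4, and there is no ∂_2, so H_1 ≅ Z^4.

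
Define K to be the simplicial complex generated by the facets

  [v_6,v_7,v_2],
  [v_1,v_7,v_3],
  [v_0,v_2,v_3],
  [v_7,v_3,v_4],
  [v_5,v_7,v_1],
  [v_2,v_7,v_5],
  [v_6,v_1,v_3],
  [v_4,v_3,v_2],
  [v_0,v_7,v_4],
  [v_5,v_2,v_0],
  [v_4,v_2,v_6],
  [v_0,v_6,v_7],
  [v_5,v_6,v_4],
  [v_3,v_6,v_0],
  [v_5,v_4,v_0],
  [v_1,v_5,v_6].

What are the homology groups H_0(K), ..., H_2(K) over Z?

Fix the vertex order v_0 < v_1 < v_2 < v_3 < v_4 < v_5 < v_6 < v_7 and write every simplex with vertices in increasing order. Then dim K = 2 and the simplices of K are:

  0-simplices (8): [v_0], [v_1], [v_2], [v_3], [v_4], [v_5], [v_6], [v_7]
  1-simplices (24): (24 of them)
  2-simplices (16): (16 of them)

Hence C_0 ≅ Z^8, C_1 ≅ Z^24, C_2 ≅ Z^16.

∂_1: C_1 → C_0 sends each edge [p,q] (with p < q) to q − p. For instance
  ∂[v_1,v_7] = [v_7] − [v_1].
The resulting 8×24 matrix has rank 7, and its Smith normal form has invariant factors (1,1,1,1,1,1,1).

∂_2: C_2 → C_1 sends each 2-simplex [p,q,r] to [q,r] − [p,r] + [p,q]. For instance
  ∂[v_1,v_3,v_6] = [v_3,v_6] − [v_1,v_6] + [v_1,v_3],
  ∂[v_0,v_3,v_6] = [v_3,v_6] − [v_0,v_6] + [v_0,v_3].
The resulting 24×16 matrix has rank 15, and its Smith normal form has invariant factors (1,1,1,1,1,1,1,1,1,1,1,1,1,1,1).

From H_k ≅ ker(∂_k) / im(∂_{k+1}) we obtain:

  H_0: rank C_0 − rank ∂_1 = 8 − 7 = 1, and the invariant factors of ∂_1 are all 1, so H_0 ≅ Z.
  H_1: rank ker ∂_1 − rank ∂_2 = (24 − 7) − 15 = 2, and the invariant factors of ∂_2 are all 1, so H_1 ≅ Z^2.
  H_2: rank ker ∂_2 − rank ∂_3 = (16 − 15) − 0 = 1, and there is no ∂_3, so H_2 ≅ Z.

H_0 = Z,  H_1 = Z^2,  H_2 = Z.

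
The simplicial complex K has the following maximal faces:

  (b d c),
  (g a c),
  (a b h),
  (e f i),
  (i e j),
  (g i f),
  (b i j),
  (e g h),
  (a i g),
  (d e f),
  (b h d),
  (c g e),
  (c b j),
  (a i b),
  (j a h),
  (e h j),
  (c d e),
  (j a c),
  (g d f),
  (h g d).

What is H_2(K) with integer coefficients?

Take the total order a < b < c < d < e < f < g < h < i < j on the vertex set. Then K (dimension 2) consists of the simplices:

  0-simplices (10): a, b, c, d, e, f, g, h, i, j
  1-simplices (30): ab, ac, ag, ah, ai, aj, bc, bd, bh, bi, bj, cd, ce, cg, cj, de, df, dg, dh, ef, eg, eh, ei, ej, fg, fi, gh, gi, hj, ij
  2-simplices (20): abh, abi, acg, acj, agi, ahj, bcd, bcj, bdh, bij, cde, ceg, def, dfg, dgh, efi, egh, ehj, eij, fgi

so the chain groups are C_0 ≅ Z^10, C_1 ≅ Z^30, C_2 ≅ Z^20.

∂_1: C_1 → C_0 is given by ∂[p,q] = [q] − [p].
This gives a 10×30 integer matrix of rank 9; reducing to Smith normal form yields diagonal entries (1,1,1,1,1,1,1,1,1).

The boundary map ∂_2: C_2 → C_1 acts by ∂[p,q,r] = [q,r] − [p,r] + [p,q]. For instance
  ∂acg = cg − ag + ac,
  ∂def = ef − df + de.
This gives a 30×20 integer matrix of rank 20; reducing to Smith normal form yields diagonal entries (1,1,1,1,1,1,1,1,1,1,1,1,1,1,1,1,1,1,1,2).

From H_k ≅ ker(∂_k) / im(∂_{k+1}) we obtain:

  H_2: rank ker ∂_2 − rank ∂_3 = (20 − 20) − 0 = 0, and there is no ∂_3, so H_2 = 0.

H_2 ≅ 0.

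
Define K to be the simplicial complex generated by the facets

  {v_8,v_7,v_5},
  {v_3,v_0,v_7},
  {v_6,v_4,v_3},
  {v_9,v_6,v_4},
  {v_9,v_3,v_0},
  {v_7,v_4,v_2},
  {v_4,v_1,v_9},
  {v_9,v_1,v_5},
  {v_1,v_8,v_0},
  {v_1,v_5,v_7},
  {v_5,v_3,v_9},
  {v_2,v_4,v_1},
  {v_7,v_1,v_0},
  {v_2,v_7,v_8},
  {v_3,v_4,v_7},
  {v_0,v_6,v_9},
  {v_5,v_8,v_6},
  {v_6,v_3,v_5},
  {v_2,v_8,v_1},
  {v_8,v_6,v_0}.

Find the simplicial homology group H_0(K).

Order the vertices as v_0 < v_1 < v_2 < v_3 < v_4 < v_5 < v_6 < v_7 < v_8 < v_9. Listing each simplex with vertices in this order, K has dimension 2 with simplices:

  0-simplices (10): [v_0], [v_1], [v_2], [v_3], [v_4], [v_5], [v_6], [v_7], [v_8], [v_9]
  1-simplices (30): (30 of them)
  2-simplices (20): (20 of them)

so the chain groups are C_0 ≅ Z^10, C_1 ≅ Z^30, C_2 ≅ Z^20.

∂_1: C_1 → C_0 is given by ∂[p,q] = [q] − [p]. For instance
  ∂[v_1,v_8] = [v_8] − [v_1].
This gives a 10×30 integer matrix of rank 9; reducing to Smith normal form yields diagonal entries (1,1,1,1,1,1,1,1,1).

The boundary map ∂_2: C_2 → C_1 sends each 2-simplex [p,q,r] to [q,r] − [p,r] + [p,q]. For instance
  ∂[v_3,v_5,v_9] = [v_5,v_9] − [v_3,v_9] + [v_3,v_5],
  ∂[v_0,v_3,v_7] = [v_3,v_7] − [v_0,v_7] + [v_0,v_3].
As a 30×20 matrix over Z this has rank 20, with invariant factors (1,1,1,1,1,1,1,1,1,1,1,1,1,1,1,1,1,1,1,2).

Now H_k = ker ∂_k / im ∂_{k+1}, so:

  H_0: rank C_0 − rank ∂_1 = 10 − 9 = 1, and the invariant factors of ∂_1 are all 1, so H_0 = Z.

(K is a triangulation of the Klein bottle.)

H_0 = Z.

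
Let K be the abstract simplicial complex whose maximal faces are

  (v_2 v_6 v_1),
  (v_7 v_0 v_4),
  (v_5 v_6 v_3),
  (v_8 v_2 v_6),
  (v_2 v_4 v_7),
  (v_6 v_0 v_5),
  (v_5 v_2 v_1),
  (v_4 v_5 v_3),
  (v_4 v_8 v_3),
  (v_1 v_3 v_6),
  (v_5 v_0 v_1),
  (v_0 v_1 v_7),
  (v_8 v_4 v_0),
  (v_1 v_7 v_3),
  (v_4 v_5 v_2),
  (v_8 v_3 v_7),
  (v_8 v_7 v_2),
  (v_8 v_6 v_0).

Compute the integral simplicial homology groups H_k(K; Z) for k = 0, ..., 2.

We work with the vertex ordering v_0 < v_1 < v_2 < v_3 < v_4 < v_5 < v_6 < v_7 < v_8. The simplices of K, each written with vertices in increasing order, are:

  0-simplices (9): [v_0], [v_1], [v_2], [v_3], [v_4], [v_5], [v_6], [v_7], [v_8]
  1-simplices (27): (27 of them)
  2-simplices (18): (18 of them)

giving chain groups C_0 ≅ Z^9, C_1 ≅ Z^27, C_2 ≅ Z^18.

∂_1: C_1 → C_0 is given by ∂[p,q] = [q] − [p]. For instance
  ∂[v_2,v_6] = [v_6] − [v_2].
This gives a 9×27 integer matrix of rank 8; reducing to Smith normal form yields diagonal entries (1,1,1,1,1,1,1,1).

Boundary ∂_2: C_2 → C_1 maps a triangle to the signed sum of its edges. For instance
  ∂[v_0,v_6,v_8] = [v_6,v_8] − [v_0,v_8] + [v_0,v_6],
  ∂[v_0,v_4,v_7] = [v_4,v_7] − [v_0,v_7] + [v_0,v_4].
This gives a 27×18 integer matrix of rank 18; reducing to Smith normal form yields diagonal entries (1,1,1,1,1,1,1,1,1,1,1,1,1,1,1,1,1,2).

Reading off H_k = ker ∂_k / im ∂_{k+1}:

  H_0: rank C_0 − rank ∂_1 = 9 − 8 = 1, and the invariant factors of ∂_1 are all 1, so H_0 ≅ Z.
  H_1: rank ker ∂_1 − rank ∂_2 = (27 − 8) − 18 = 1, and ∂_2 has invariant factor 2 > 1, so H_1 ≅ Z × Z/2.
  H_2: rank ker ∂_2 − rank ∂_3 = (18 − 18) − 0 = 0, and there is no ∂_3, so H_2 ≅ 0.

H_0 ≅ Z,  H_1 ≅ Z × Z/2,  H_2 = 0.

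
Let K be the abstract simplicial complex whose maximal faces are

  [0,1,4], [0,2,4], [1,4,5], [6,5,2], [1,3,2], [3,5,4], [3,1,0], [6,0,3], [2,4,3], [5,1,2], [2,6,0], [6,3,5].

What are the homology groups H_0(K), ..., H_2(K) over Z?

H_0 = Z,  H_1 = Z/2,  H_2 = 0.

Take the total order 0 < 1 < 2 < 3 < 4 < 5 < 6 on the vertex set. Then K (dimension 2) consists of the simplices:

  0-simplices (7): [0], [1], [2], [3], [4], [5], [6]
  1-simplices (18): [0,1], [0,2], [0,3], [0,4], [0,6], [1,2], [1,3], [1,4], [1,5], [2,3], [2,4], [2,5], [2,6], [3,4], [3,5], [3,6], [4,5], [5,6]
  2-simplices (12): [0,1,3], [0,1,4], [0,2,4], [0,2,6], [0,3,6], [1,2,3], [1,2,5], [1,4,5], [2,3,4], [2,5,6], [3,4,5], [3,5,6]

giving chain groups C_0 ≅ Z^7, C_1 ≅ Z^18, C_2 ≅ Z^12.

∂_1: C_1 → C_0 maps an edge to its endpoints' difference, ∂[p,q] = q − p.
The 7×18 boundary matrix has rank 6 and Smith normal form diag(1,1,1,1,1,1).

The boundary map ∂_2: C_2 → C_1 sends each 2-simplex [p,q,r] to [q,r] − [p,r] + [p,q]. For instance
  ∂[2,3,4] = [3,4] − [2,4] + [2,3],
  ∂[1,4,5] = [4,5] − [1,5] + [1,4].
The resulting 18×12 matrix has rank 12, and its Smith normal form has invariant factors (1,1,1,1,1,1,1,1,1,1,1,2).

From H_k ≅ ker(∂_k) / im(∂_{k+1}) we obtain:

  H_0: rank C_0 − rank ∂_1 = 7 − 6 = 1, and the invariant factors of ∂_1 are all 1, so H_0 ≅ Z.
  H_1: rank ker ∂_1 − rank ∂_2 = (18 − 6) − 12 = 0, and ∂_2 has invariant factor 2 > 1, so H_1 ≅ Z/2.
  H_2: rank ker ∂_2 − rank ∂_3 = (12 − 12) − 0 = 0, and there is no ∂_3, so H_2 ≅ 0.

As a check, the Euler characteristic is 7 − 18 + 12 = 1, which agrees with 1 − 0 + 0 = 1.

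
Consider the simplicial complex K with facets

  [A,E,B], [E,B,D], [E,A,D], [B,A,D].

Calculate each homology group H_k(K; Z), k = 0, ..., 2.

Take the total order A < B < D < E on the vertex set. Then K (dimension 2) consists of the simplices:

  0-simplices (4): A, B, D, E
  1-simplices (6): AB, AD, AE, BD, BE, DE
  2-simplices (4): ABD, ABE, ADE, BDE

Hence C_0 ≅ Z^4, C_1 ≅ Z^6, C_2 ≅ Z^4.

Boundary ∂_1: C_1 → C_0 is given by ∂[p,q] = [q] − [p]. For instance
  ∂AB = B − A.
This gives a 4×6 integer matrix of rank 3; reducing to Smith normal form yields diagonal entries (1,1,1).

∂_2: C_2 → C_1 acts by ∂[p,q,r] = [q,r] − [p,r] + [p,q]. For instance
  ∂BDE = DE − BE + BD,
  ∂ABE = BE − AE + AB.
The resulting 6×4 matrix has rank 3, and its Smith normal form has invariant factors (1,1,1).

Now H_k = ker ∂_k / im ∂_{k+1}, so:

  H_0: rank C_0 − rank ∂_1 = 4 − 3 = 1, and the invariant factors of ∂_1 are all 1, so H_0 = Z.
  H_1: rank ker ∂_1 − rank ∂_2 = (6 − 3) − 3 = 0, and the invariant factors of ∂_2 are all 1, so H_1 = 0.
  H_2: rank ker ∂_2 − rank ∂_3 = (4 − 3) − 0 = 1, and there is no ∂_3, so H_2 = Z.

H_0 = Z,  H_1 = 0,  H_2 = Z.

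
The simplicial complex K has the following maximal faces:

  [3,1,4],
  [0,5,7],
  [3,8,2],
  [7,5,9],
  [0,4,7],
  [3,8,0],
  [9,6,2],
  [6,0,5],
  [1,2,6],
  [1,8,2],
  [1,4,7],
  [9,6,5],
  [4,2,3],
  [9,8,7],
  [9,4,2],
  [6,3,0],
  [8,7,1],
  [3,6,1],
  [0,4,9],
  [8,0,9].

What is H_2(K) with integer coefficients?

Fix the vertex order 0 < 1 < 2 < 3 < 4 < 5 < 6 < 7 < 8 < 9 and write every simplex with vertices in increasing order. Then dim K = 2 and the simplices of K are:

  0-simplices (10): [0], [1], [2], [3], [4], [5], [6], [7], [8], [9]
  1-simplices (30): (30 of them)
  2-simplices (20): (20 of them)

Hence C_0 ≅ Z^10, C_1 ≅ Z^30, C_2 ≅ Z^20.

∂_1: C_1 → C_0 maps an edge to its endpoints' difference, ∂[p,q] = q − p.
The resulting 10×30 matrix has rank 9, and its Smith normal form has invariant factors (1,1,1,1,1,1,1,1,1).

∂_2: C_2 → C_1 acts by ∂[p,q,r] = [q,r] − [p,r] + [p,q]. For instance
  ∂[2,3,4] = [3,4] − [2,4] + [2,3],
  ∂[0,3,6] = [3,6] − [0,6] + [0,3].
The 30×20 boundary matrix has rank 20 and Smith normal form diag(1,1,1,1,1,1,1,1,1,1,1,1,1,1,1,1,1,1,1,2).

Computing H_k = (kernel of ∂_k) / (image of ∂_{k+1}):

  H_2: rank ker ∂_2 − rank ∂_3 = (20 − 20) − 0 = 0, and there is no ∂_3, so H_2 ≅ 0.

H_2 = 0.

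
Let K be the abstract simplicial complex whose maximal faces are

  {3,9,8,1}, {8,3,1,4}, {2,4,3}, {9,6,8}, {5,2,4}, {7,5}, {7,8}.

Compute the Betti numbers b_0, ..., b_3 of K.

Take the total order 1 < 2 < 3 < 4 < 5 < 6 < 7 < 8 < 9 on the vertex set. Then K (dimension 3) consists of the simplices:

  0-simplices (9): [1], [2], [3], [4], [5], [6], [7], [8], [9]
  1-simplices (17): [1,3], [1,4], [1,8], [1,9], [2,3], [2,4], [2,5], [3,4], [3,8], [3,9], [4,5], [4,8], [5,7], [6,8], [6,9], [7,8], [8,9]
  2-simplices (10): [1,3,4], [1,3,8], [1,3,9], [1,4,8], [1,8,9], [2,3,4], [2,4,5], [3,4,8], [3,8,9], [6,8,9]
  3-simplices (2): [1,3,4,8], [1,3,8,9]

so the chain groups are C_0 ≅ Z^9, C_1 ≅ Z^17, C_2 ≅ Z^10, C_3 ≅ Z^2.

The boundary map ∂_1: C_1 → C_0 is given by ∂[p,q] = [q] − [p].
The 9×17 boundary matrix has rank 8 and Smith normal form diag(1,1,1,1,1,1,1,1).

The boundary map ∂_2: C_2 → C_1 maps a triangle to the signed sum of its edges. For instance
  ∂[3,4,8] = [4,8] − [3,8] + [3,4],
  ∂[1,3,8] = [3,8] − [1,8] + [1,3].
This gives a 17×10 integer matrix of rank 8; reducing to Smith normal form yields diagonal entries (1,1,1,1,1,1,1,1).

Boundary ∂_3: C_3 → C_2 sends each 3-simplex σ to the alternating sum Σ_i (−1)^i (σ with its i-th vertex removed). For instance
  ∂[1,3,4,8] = [3,4,8] − [1,4,8] + [1,3,8] − [1,3,4],
  ∂[1,3,8,9] = [3,8,9] − [1,8,9] + [1,3,9] − [1,3,8].
The resulting 10×2 matrix has rank 2, and its Smith normal form has invariant factors (1,1).

Reading off H_k = ker ∂_k / im ∂_{k+1}:

  H_0: rank C_0 − rank ∂_1 = 9 − 8 = 1, and the invariant factors of ∂_1 are all 1, so H_0 ≅ Z.
  H_1: rank ker ∂_1 − rank ∂_2 = (17 − 8) − 8 = 1, and the invariant factors of ∂_2 are all 1, so H_1 ≅ Z.
  H_2: rank ker ∂_2 − rank ∂_3 = (10 − 8) − 2 = 0, and the invariant factors of ∂_3 are all 1, so H_2 ≅ 0.
  H_3: rank ker ∂_3 − rank ∂_4 = (2 − 2) − 0 = 0, and there is no ∂_4, so H_3 ≅ 0.

Hence the Betti numbers are b_0 = 1, b_1 = 1, b_2 = 0, b_3 = 0.

b_0 = 1, b_1 = 1, b_2 = 0, b_3 = 0.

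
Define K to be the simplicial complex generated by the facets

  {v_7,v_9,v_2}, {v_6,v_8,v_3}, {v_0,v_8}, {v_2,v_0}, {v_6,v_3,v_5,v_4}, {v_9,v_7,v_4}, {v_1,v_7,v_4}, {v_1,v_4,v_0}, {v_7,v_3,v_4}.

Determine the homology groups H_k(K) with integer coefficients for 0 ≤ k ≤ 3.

We work with the vertex ordering v_0 < v_1 < v_2 < v_3 < v_4 < v_5 < v_6 < v_7 < v_8 < v_9. The simplices of K, each written with vertices in increasing order, are:

  0-simplices (10): [v_0], [v_1], [v_2], [v_3], [v_4], [v_5], [v_6], [v_7], [v_8], [v_9]
  1-simplices (20): (20 of them)
  2-simplices (10): [v_0,v_1,v_4], [v_1,v_4,v_7], [v_2,v_7,v_9], [v_3,v_4,v_5], [v_3,v_4,v_6], [v_3,v_4,v_7], [v_3,v_5,v_6], [v_3,v_6,v_8], [v_4,v_5,v_6], [v_4,v_7,v_9]
  3-simplices (1): [v_3,v_4,v_5,v_6]

giving chain groups C_0 ≅ Z^10, C_1 ≅ Z^20, C_2 ≅ Z^10, C_3 ≅ Z^1.

∂_1: C_1 → C_0 maps an edge to its endpoints' difference, ∂[p,q] = q − p.
This gives a 10×20 integer matrix of rank 9; reducing to Smith normal form yields diagonal entries (1,1,1,1,1,1,1,1,1).

The boundary map ∂_2: C_2 → C_1 acts by ∂[p,q,r] = [q,r] − [p,r] + [p,q]. For instance
  ∂[v_3,v_4,v_5] = [v_4,v_5] − [v_3,v_5] + [v_3,v_4],
  ∂[v_3,v_6,v_8] = [v_6,v_8] − [v_3,v_8] + [v_3,v_6].
As a 20×10 matrix over Z this has rank 9, with invariant factors (1,1,1,1,1,1,1,1,1).

Boundary ∂_3: C_3 → C_2 sends each 3-simplex σ to the alternating sum Σ_i (−1)^i (σ with its i-th vertex removed). For instance
  ∂[v_3,v_4,v_5,v_6] = [v_4,v_5,v_6] − [v_3,v_5,v_6] + [v_3,v_4,v_6] − [v_3,v_4,v_5].
The 10×1 boundary matrix has rank 1 and Smith normal form diag(1).

Reading off H_k = ker ∂_k / im ∂_{k+1}:

  H_0: rank C_0 − rank ∂_1 = 10 − 9 = 1, and the invariant factors of ∂_1 are all 1, so H_0 = Z.
  H_1: rank ker ∂_1 − rank ∂_2 = (20 − 9) − 9 = 2, and the invariant factors of ∂_2 are all 1, so H_1 = Z^2.
  H_2: rank ker ∂_2 − rank ∂_3 = (10 − 9) − 1 = 0, and the invariant factors of ∂_3 are all 1, so H_2 = 0.
  H_3: rank ker ∂_3 − rank ∂_4 = (1 − 1) − 0 = 0, and there is no ∂_4, so H_3 = 0.

As a check, the Euler characteristic is 10 − 20 + 10 − 1 = -1, which agrees with 1 − 2 + 0 − 0 = -1.

H_0 ≅ Z,  H_1 ≅ Z^2,  H_2 = 0,  H_3 = 0.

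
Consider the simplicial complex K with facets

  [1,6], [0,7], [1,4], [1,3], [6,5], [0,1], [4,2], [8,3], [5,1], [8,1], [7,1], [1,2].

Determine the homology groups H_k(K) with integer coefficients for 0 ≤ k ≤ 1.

We work with the vertex ordering 0 < 1 < 2 < 3 < 4 < 5 < 6 < 7 < 8. The simplices of K, each written with vertices in increasing order, are:

  0-simplices (9): [0], [1], [2], [3], [4], [5], [6], [7], [8]
  1-simplices (12): [0,1], [0,7], [1,2], [1,3], [1,4], [1,5], [1,6], [1,7], [1,8], [2,4], [3,8], [5,6]

so the chain groups are C_0 ≅ Z^9, C_1 ≅ Z^12.

Boundary ∂_1: C_1 → C_0 sends each edge [p,q] (with p < q) to q − p. For instance
  ∂[5,6] = [6] − [5].
As a 9×12 matrix over Z this has rank 8, with invariant factors (1,1,1,1,1,1,1,1).

Computing H_k = (kernel of ∂_k) / (image of ∂_{k+1}):

  H_0: rank C_0 − rank ∂_1 = 9 − 8 = 1, and the invariant factors of ∂_1 are all 1, so H_0 = Z.
  H_1: rank ker ∂_1 − rank ∂_2 = (12 − 8) − 0 = 4, and there is no ∂_2, so H_1 = Z^4.

(K is a triangulation of a wedge of 4 circles.)

H_0 = Z,  H_1 = Z^4.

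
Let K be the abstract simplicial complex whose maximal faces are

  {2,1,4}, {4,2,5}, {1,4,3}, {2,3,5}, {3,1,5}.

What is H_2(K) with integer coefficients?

H_2 = 0.

K has 5 vertices, 10 edges, 5 triangles.
rank ∂_2 = 5, rank ∂_3 = 0 ⇒ b_2 = 5 − 5 − 0 = 0. So H_2 ≅ 0.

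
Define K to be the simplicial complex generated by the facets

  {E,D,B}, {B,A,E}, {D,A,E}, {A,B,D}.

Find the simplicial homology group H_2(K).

Fix the vertex order A < B < D < E and write every simplex with vertices in increasing order. Then dim K = 2 and the simplices of K are:

  0-simplices (4): A, B, D, E
  1-simplices (6): AB, AD, AE, BD, BE, DE
  2-simplices (4): ABD, ABE, ADE, BDE

Hence C_0 ≅ Z^4, C_1 ≅ Z^6, C_2 ≅ Z^4.

∂_1: C_1 → C_0 is given by ∂[p,q] = [q] − [p].
The 4×6 boundary matrix has rank 3 and Smith normal form diag(1,1,1).

The boundary map ∂_2: C_2 → C_1 acts by ∂[p,q,r] = [q,r] − [p,r] + [p,q]. For instance
  ∂ABE = BE − AE + AB,
  ∂ABD = BD − AD + AB.
This gives a 6×4 integer matrix of rank 3; reducing to Smith normal form yields diagonal entries (1,1,1).

Now H_k = ker ∂_k / im ∂_{k+1}, so:

  H_2: rank ker ∂_2 − rank ∂_3 = (4 − 3) − 0 = 1, and there is no ∂_3, so H_2 = Z.

(K is a triangulation of the 2-sphere S^2.)

H_2 = Z.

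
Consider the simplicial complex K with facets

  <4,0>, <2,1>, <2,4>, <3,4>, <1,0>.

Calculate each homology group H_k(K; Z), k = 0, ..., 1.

H_0 ≅ Z,  H_1 ≅ Z.

We work with the vertex ordering 0 < 1 < 2 < 3 < 4. The simplices of K, each written with vertices in increasing order, are:

  0-simplices (5): [0], [1], [2], [3], [4]
  1-simplices (5): [0,1], [0,4], [1,2], [2,4], [3,4]

so the chain groups are C_0 ≅ Z^5, C_1 ≅ Z^5.

∂_1: C_1 → C_0 is given by ∂[p,q] = [q] − [p]. For instance
  ∂[1,2] = [2] − [1].
This gives a 5×5 integer matrix of rank 4; reducing to Smith normal form yields diagonal entries (1,1,1,1).

From H_k ≅ ker(∂_k) / im(∂_{k+1}) we obtain:

  H_0: rank C_0 − rank ∂_1 = 5 − 4 = 1, and the invariant factors of ∂_1 are all 1, so H_0 ≅ Z.
  H_1: rank ker ∂_1 − rank ∂_2 = (5 − 4) − 0 = 1, and there is no ∂_2, so H_1 ≅ Z.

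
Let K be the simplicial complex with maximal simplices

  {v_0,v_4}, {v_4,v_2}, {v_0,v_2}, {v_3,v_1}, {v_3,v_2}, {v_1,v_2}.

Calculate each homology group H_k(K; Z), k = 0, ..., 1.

H_0 ≅ Z,  H_1 ≅ Z^2.

Fix the vertex order v_0 < v_1 < v_2 < v_3 < v_4 and write every simplex with vertices in increasing order. Then dim K = 1 and the simplices of K are:

  0-simplices (5): [v_0], [v_1], [v_2], [v_3], [v_4]
  1-simplices (6): [v_0,v_2], [v_0,v_4], [v_1,v_2], [v_1,v_3], [v_2,v_3], [v_2,v_4]

so the chain groups are C_0 ≅ Z^5, C_1 ≅ Z^6.

Boundary ∂_1: C_1 → C_0 is given by ∂[p,q] = [q] − [p]. For instance
  ∂[v_0,v_4] = [v_4] − [v_0].
As a 5×6 matrix over Z this has rank 4, with invariant factors (1,1,1,1).

Now H_k = ker ∂_k / im ∂_{k+1}, so:

  H_0: rank C_0 − rank ∂_1 = 5 − 4 = 1, and the invariant factors of ∂_1 are all 1, so H_0 ≅ Z.
  H_1: rank ker ∂_1 − rank ∂_2 = (6 − 4) − 0 = 2, and there is no ∂_2, so H_1 ≅ Z^2.

As a check, the Euler characteristic is 5 − 6 = -1, which agrees with 1 − 2 = -1.
(K is a triangulation of a wedge of 2 circles.)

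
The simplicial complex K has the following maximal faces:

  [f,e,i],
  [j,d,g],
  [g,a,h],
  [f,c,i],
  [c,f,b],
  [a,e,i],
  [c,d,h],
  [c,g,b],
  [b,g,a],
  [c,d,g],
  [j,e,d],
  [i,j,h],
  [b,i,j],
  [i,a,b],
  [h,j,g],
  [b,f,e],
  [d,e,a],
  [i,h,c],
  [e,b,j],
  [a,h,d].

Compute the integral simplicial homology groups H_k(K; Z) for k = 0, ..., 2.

We work with the vertex ordering a < b < c < d < e < f < g < h < i < j. The simplices of K, each written with vertices in increasing order, are:

  0-simplices (10): a, b, c, d, e, f, g, h, i, j
  1-simplices (30): ab, ad, ae, ag, ah, ai, bc, be, bf, bg, bi, bj, cd, cf, cg, ch, ci, de, dg, dh, dj, ef, ei, ej, fi, gh, gj, hi, hj, ij
  2-simplices (20): abg, abi, ade, adh, aei, agh, bcf, bcg, bef, bej, bij, cdg, cdh, cfi, chi, dej, dgj, efi, ghj, hij

Hence C_0 ≅ Z^10, C_1 ≅ Z^30, C_2 ≅ Z^20.

∂_1: C_1 → C_0 maps an edge to its endpoints' difference, ∂[p,q] = q − p. For instance
  ∂bi = i − b.
This gives a 10×30 integer matrix of rank 9; reducing to Smith normal form yields diagonal entries (1,1,1,1,1,1,1,1,1).

∂_2: C_2 → C_1 sends each 2-simplex [p,q,r] to [q,r] − [p,r] + [p,q]. For instance
  ∂bcf = cf − bf + bc,
  ∂abg = bg − ag + ab.
The resulting 30×20 matrix has rank 20, and its Smith normal form has invariant factors (1,1,1,1,1,1,1,1,1,1,1,1,1,1,1,1,1,1,1,2).

Now H_k = ker ∂_k / im ∂_{k+1}, so:

  H_0: rank C_0 − rank ∂_1 = 10 − 9 = 1, and the invariant factors of ∂_1 are all 1, so H_0 ≅ Z.
  H_1: rank ker ∂_1 − rank ∂_2 = (30 − 9) − 20 = 1, and ∂_2 has invariant factor 2 > 1, so H_1 ≅ Z ⊕ Z/2.
  H_2: rank ker ∂_2 − rank ∂_3 = (20 − 20) − 0 = 0, and there is no ∂_3, so H_2 ≅ 0.

As a check, the Euler characteristic is 10 − 30 + 20 = 0, which agrees with 1 − 1 + 0 = 0.

H_0 ≅ Z,  H_1 ≅ Z ⊕ Z/2,  H_2 = 0.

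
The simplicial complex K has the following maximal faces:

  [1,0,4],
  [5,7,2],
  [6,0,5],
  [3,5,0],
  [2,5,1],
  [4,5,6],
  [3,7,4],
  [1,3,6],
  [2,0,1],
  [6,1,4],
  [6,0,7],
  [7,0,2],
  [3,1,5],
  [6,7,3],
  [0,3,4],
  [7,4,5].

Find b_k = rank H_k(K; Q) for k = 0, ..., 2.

b_0 = 1, b_1 = 2, b_2 = 1.

Order the vertices as 0 < 1 < 2 < 3 < 4 < 5 < 6 < 7. Listing each simplex with vertices in this order, K has dimension 2 with simplices:

  0-simplices (8): [0], [1], [2], [3], [4], [5], [6], [7]
  1-simplices (24): (24 of them)
  2-simplices (16): [0,1,2], [0,1,4], [0,2,7], [0,3,4], [0,3,5], [0,5,6], [0,6,7], [1,2,5], [1,3,5], [1,3,6], [1,4,6], [2,5,7], [3,4,7], [3,6,7], [4,5,6], [4,5,7]

giving chain groups C_0 ≅ Z^8, C_1 ≅ Z^24, C_2 ≅ Z^16.

Boundary ∂_1: C_1 → C_0 maps an edge to its endpoints' difference, ∂[p,q] = q − p.
This gives a 8×24 integer matrix of rank 7; reducing to Smith normal form yields diagonal entries (1,1,1,1,1,1,1).

∂_2: C_2 → C_1 acts by ∂[p,q,r] = [q,r] − [p,r] + [p,q]. For instance
  ∂[4,5,7] = [5,7] − [4,7] + [4,5],
  ∂[0,6,7] = [6,7] − [0,7] + [0,6].
As a 24×16 matrix over Z this has rank 15, with invariant factors (1,1,1,1,1,1,1,1,1,1,1,1,1,1,1).

Now H_k = ker ∂_k / im ∂_{k+1}, so:

  H_0: rank C_0 − rank ∂_1 = 8 − 7 = 1, and the invariant factors of ∂_1 are all 1, so H_0 ≅ Z.
  H_1: rank ker ∂_1 − rank ∂_2 = (24 − 7) − 15 = 2, and the invariant factors of ∂_2 are all 1, so H_1 ≅ Z^2.
  H_2: rank ker ∂_2 − rank ∂_3 = (16 − 15) − 0 = 1, and there is no ∂_3, so H_2 ≅ Z.

Hence the Betti numbers are b_0 = 1, b_1 = 2, b_2 = 1.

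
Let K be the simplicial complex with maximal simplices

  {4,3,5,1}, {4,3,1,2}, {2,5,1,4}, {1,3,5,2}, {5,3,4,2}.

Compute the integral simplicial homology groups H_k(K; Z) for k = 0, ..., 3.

H_0 ≅ Z,  H_1 = 0,  H_2 = 0,  H_3 ≅ Z.

Fix the vertex order 1 < 2 < 3 < 4 < 5 and write every simplex with vertices in increasing order. Then dim K = 3 and the simplices of K are:

  0-simplices (5): [1], [2], [3], [4], [5]
  1-simplices (10): [1,2], [1,3], [1,4], [1,5], [2,3], [2,4], [2,5], [3,4], [3,5], [4,5]
  2-simplices (10): [1,2,3], [1,2,4], [1,2,5], [1,3,4], [1,3,5], [1,4,5], [2,3,4], [2,3,5], [2,4,5], [3,4,5]
  3-simplices (5): [1,2,3,4], [1,2,3,5], [1,2,4,5], [1,3,4,5], [2,3,4,5]

Hence C_0 ≅ Z^5, C_1 ≅ Z^10, C_2 ≅ Z^10, C_3 ≅ Z^5.

∂_1: C_1 → C_0 is given by ∂[p,q] = [q] − [p]. For instance
  ∂[4,5] = [5] − [4].
This gives a 5×10 integer matrix of rank 4; reducing to Smith normal form yields diagonal entries (1,1,1,1).

Boundary ∂_2: C_2 → C_1 acts by ∂[p,q,r] = [q,r] − [p,r] + [p,q]. For instance
  ∂[1,3,4] = [3,4] − [1,4] + [1,3],
  ∂[1,4,5] = [4,5] − [1,5] + [1,4].
The 10×10 boundary matrix has rank 6 and Smith normal form diag(1,1,1,1,1,1).

Boundary ∂_3: C_3 → C_2 sends each 3-simplex σ to the alternating sum Σ_i (−1)^i (σ with its i-th vertex removed). For instance
  ∂[1,3,4,5] = [3,4,5] − [1,4,5] + [1,3,5] − [1,3,4],
  ∂[1,2,3,4] = [2,3,4] − [1,3,4] + [1,2,4] − [1,2,3].
As a 10×5 matrix over Z this has rank 4, with invariant factors (1,1,1,1).

Now H_k = ker ∂_k / im ∂_{k+1}, so:

  H_0: rank C_0 − rank ∂_1 = 5 − 4 = 1, and the invariant factors of ∂_1 are all 1, so H_0 ≅ Z.
  H_1: rank ker ∂_1 − rank ∂_2 = (10 − 4) − 6 = 0, and the invariant factors of ∂_2 are all 1, so H_1 ≅ 0.
  H_2: rank ker ∂_2 − rank ∂_3 = (10 − 6) − 4 = 0, and the invariant factors of ∂_3 are all 1, so H_2 ≅ 0.
  H_3: rank ker ∂_3 − rank ∂_4 = (5 − 4) − 0 = 1, and there is no ∂_4, so H_3 ≅ Z.

As a check, the Euler characteristic is 5 − 10 + 10 − 5 = 0, which agrees with 1 − 0 + 0 − 1 = 0.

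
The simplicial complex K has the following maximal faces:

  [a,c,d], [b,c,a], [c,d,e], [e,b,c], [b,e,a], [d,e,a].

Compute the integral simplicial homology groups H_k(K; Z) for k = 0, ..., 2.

H_0 = Z,  H_1 = 0,  H_2 = Z.

Take the total order a < b < c < d < e on the vertex set. Then K (dimension 2) consists of the simplices:

  0-simplices (5): a, b, c, d, e
  1-simplices (9): ab, ac, ad, ae, bc, be, cd, ce, de
  2-simplices (6): abc, abe, acd, ade, bce, cde

Hence C_0 ≅ Z^5, C_1 ≅ Z^9, C_2 ≅ Z^6.

Boundary ∂_1: C_1 → C_0 sends each edge [p,q] (with p < q) to q − p. For instance
  ∂de = e − d.
This gives a 5×9 integer matrix of rank 4; reducing to Smith normal form yields diagonal entries (1,1,1,1).

The boundary map ∂_2: C_2 → C_1 acts by ∂[p,q,r] = [q,r] − [p,r] + [p,q]. For instance
  ∂abc = bc − ac + ab,
  ∂abe = be − ae + ab.
The 9×6 boundary matrix has rank 5 and Smith normal form diag(1,1,1,1,1).

From H_k ≅ ker(∂_k) / im(∂_{k+1}) we obtain:

  H_0: rank C_0 − rank ∂_1 = 5 − 4 = 1, and the invariant factors of ∂_1 are all 1, so H_0 = Z.
  H_1: rank ker ∂_1 − rank ∂_2 = (9 − 4) − 5 = 0, and the invariant factors of ∂_2 are all 1, so H_1 = 0.
  H_2: rank ker ∂_2 − rank ∂_3 = (6 − 5) − 0 = 1, and there is no ∂_3, so H_2 = Z.

(K is a triangulation of the 2-sphere S^2.)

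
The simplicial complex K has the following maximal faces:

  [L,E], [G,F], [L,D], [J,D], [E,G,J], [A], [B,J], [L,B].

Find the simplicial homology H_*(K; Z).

Take the total order A < B < D < E < F < G < J < L on the vertex set. Then K (dimension 2) consists of the simplices:

  0-simplices (8): A, B, D, E, F, G, J, L
  1-simplices (9): BJ, BL, DJ, DL, EG, EJ, EL, FG, GJ
  2-simplices (1): EGJ

Hence C_0 ≅ Z^8, C_1 ≅ Z^9, C_2 ≅ Z^1.

The boundary map ∂_1: C_1 → C_0 is given by ∂[p,q] = [q] − [p]. For instance
  ∂FG = G − F.
This gives a 8×9 integer matrix of rank 6; reducing to Smith normal form yields diagonal entries (1,1,1,1,1,1).

∂_2: C_2 → C_1 acts by ∂[p,q,r] = [q,r] − [p,r] + [p,q]. For instance
  ∂EGJ = GJ − EJ + EG.
As a 9×1 matrix over Z this has rank 1, with invariant factors (1).

Reading off H_k = ker ∂_k / im ∂_{k+1}:

  H_0: rank C_0 − rank ∂_1 = 8 − 6 = 2, and the invariant factors of ∂_1 are all 1, so H_0 ≅ Z^2.
  H_1: rank ker ∂_1 − rank ∂_2 = (9 − 6) − 1 = 2, and the invariant factors of ∂_2 are all 1, so H_1 ≅ Z^2.
  H_2: rank ker ∂_2 − rank ∂_3 = (1 − 1) − 0 = 0, and there is no ∂_3, so H_2 ≅ 0.

As a check, the Euler characteristic is 8 − 9 + 1 = 0, which agrees with 2 − 2 + 0 = 0.

H_0 ≅ Z^2,  H_1 ≅ Z^2,  H_2 = 0.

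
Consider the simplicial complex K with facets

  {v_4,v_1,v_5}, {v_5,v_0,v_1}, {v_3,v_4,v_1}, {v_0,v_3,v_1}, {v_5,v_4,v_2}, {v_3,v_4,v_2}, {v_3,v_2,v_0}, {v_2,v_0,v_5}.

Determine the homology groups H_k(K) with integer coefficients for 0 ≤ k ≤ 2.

H_0 ≅ Z,  H_1 = 0,  H_2 ≅ Z.

We work with the vertex ordering v_0 < v_1 < v_2 < v_3 < v_4 < v_5. The simplices of K, each written with vertices in increasing order, are:

  0-simplices (6): [v_0], [v_1], [v_2], [v_3], [v_4], [v_5]
  1-simplices (12): [v_0,v_1], [v_0,v_2], [v_0,v_3], [v_0,v_5], [v_1,v_3], [v_1,v_4], [v_1,v_5], [v_2,v_3], [v_2,v_4], [v_2,v_5], [v_3,v_4], [v_4,v_5]
  2-simplices (8): [v_0,v_1,v_3], [v_0,v_1,v_5], [v_0,v_2,v_3], [v_0,v_2,v_5], [v_1,v_3,v_4], [v_1,v_4,v_5], [v_2,v_3,v_4], [v_2,v_4,v_5]

so the chain groups are C_0 ≅ Z^6, C_1 ≅ Z^12, C_2 ≅ Z^8.

Boundary ∂_1: C_1 → C_0 is given by ∂[p,q] = [q] − [p]. For instance
  ∂[v_4,v_5] = [v_5] − [v_4].
The 6×12 boundary matrix has rank 5 and Smith normal form diag(1,1,1,1,1).

The boundary map ∂_2: C_2 → C_1 acts by ∂[p,q,r] = [q,r] − [p,r] + [p,q]. For instance
  ∂[v_0,v_1,v_3] = [v_1,v_3] − [v_0,v_3] + [v_0,v_1],
  ∂[v_1,v_4,v_5] = [v_4,v_5] − [v_1,v_5] + [v_1,v_4].
As a 12×8 matrix over Z this has rank 7, with invariant factors (1,1,1,1,1,1,1).

Now H_k = ker ∂_k / im ∂_{k+1}, so:

  H_0: rank C_0 − rank ∂_1 = 6 − 5 = 1, and the invariant factors of ∂_1 are all 1, so H_0 ≅ Z.
  H_1: rank ker ∂_1 − rank ∂_2 = (12 − 5) − 7 = 0, and the invariant factors of ∂_2 are all 1, so H_1 ≅ 0.
  H_2: rank ker ∂_2 − rank ∂_3 = (8 − 7) − 0 = 1, and there is no ∂_3, so H_2 ≅ Z.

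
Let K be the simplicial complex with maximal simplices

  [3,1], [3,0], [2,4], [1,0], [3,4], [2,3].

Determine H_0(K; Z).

Take the total order 0 < 1 < 2 < 3 < 4 on the vertex set. Then K (dimension 1) consists of the simplices:

  0-simplices (5): [0], [1], [2], [3], [4]
  1-simplices (6): [0,1], [0,3], [1,3], [2,3], [2,4], [3,4]

Hence C_0 ≅ Z^5, C_1 ≅ Z^6.

Boundary ∂_1: C_1 → C_0 sends each edge [p,q] (with p < q) to q − p. For instance
  ∂[0,3] = [3] − [0].
This gives a 5×6 integer matrix of rank 4; reducing to Smith normal form yields diagonal entries (1,1,1,1).

Computing H_k = (kernel of ∂_k) / (image of ∂_{k+1}):

  H_0: rank C_0 − rank ∂_1 = 5 − 4 = 1, and the invariant factors of ∂_1 are all 1, so H_0 ≅ Z.

H_0 = Z.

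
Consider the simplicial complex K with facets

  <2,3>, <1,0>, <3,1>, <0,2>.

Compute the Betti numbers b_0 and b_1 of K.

Take the total order 0 < 1 < 2 < 3 on the vertex set. Then K (dimension 1) consists of the simplices:

  0-simplices (4): [0], [1], [2], [3]
  1-simplices (4): [0,1], [0,2], [1,3], [2,3]

so the chain groups are C_0 ≅ Z^4, C_1 ≅ Z^4.

∂_1: C_1 → C_0 sends each edge [p,q] (with p < q) to q − p.
As a 4×4 matrix over Z this has rank 3, with invariant factors (1,1,1).

Reading off H_k = ker ∂_k / im ∂_{k+1}:

  H_0: rank C_0 − rank ∂_1 = 4 − 3 = 1, and the invariant factors of ∂_1 are all 1, so H_0 ≅ Z.
  H_1: rank ker ∂_1 − rank ∂_2 = (4 − 3) − 0 = 1, and there is no ∂_2, so H_1 ≅ Z.

As a check, the Euler characteristic is 4 − 4 = 0, which agrees with 1 − 1 = 0.
(K is a triangulation of the circle S^1.)

Hence the Betti numbers are b_0 = 1, b_1 = 1.

b_0 = 1, b_1 = 1.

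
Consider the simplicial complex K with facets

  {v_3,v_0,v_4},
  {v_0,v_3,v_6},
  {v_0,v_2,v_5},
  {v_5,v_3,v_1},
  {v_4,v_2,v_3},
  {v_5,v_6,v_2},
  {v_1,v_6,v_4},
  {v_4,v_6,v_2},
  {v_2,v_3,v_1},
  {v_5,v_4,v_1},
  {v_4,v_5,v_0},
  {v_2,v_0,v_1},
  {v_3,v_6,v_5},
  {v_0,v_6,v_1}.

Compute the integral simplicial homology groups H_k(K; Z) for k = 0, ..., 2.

H_0 ≅ Z,  H_1 ≅ Z^2,  H_2 ≅ Z.

K has 7 vertices, 21 edges, 14 triangles.
rank ∂_0 = 0, rank ∂_1 = 6 ⇒ b_0 = 7 − 0 − 6 = 1; all invariant factors of ∂_1 are 1 so no torsion. So H_0 = Z.
rank ∂_1 = 6, rank ∂_2 = 13 ⇒ b_1 = 21 − 6 − 13 = 2; all invariant factors of ∂_2 are 1 so no torsion. So H_1 = Z^2.
rank ∂_2 = 13, rank ∂_3 = 0 ⇒ b_2 = 14 − 13 − 0 = 1. So H_2 = Z.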